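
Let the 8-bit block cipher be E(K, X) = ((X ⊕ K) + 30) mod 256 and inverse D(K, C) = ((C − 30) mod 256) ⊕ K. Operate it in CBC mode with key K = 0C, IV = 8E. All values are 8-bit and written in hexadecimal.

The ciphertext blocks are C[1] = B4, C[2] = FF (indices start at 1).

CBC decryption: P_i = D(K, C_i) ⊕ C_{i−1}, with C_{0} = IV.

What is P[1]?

P[1] = 06

P[1]: D(K, B4) = 88; 88 ⊕ 8E = 06.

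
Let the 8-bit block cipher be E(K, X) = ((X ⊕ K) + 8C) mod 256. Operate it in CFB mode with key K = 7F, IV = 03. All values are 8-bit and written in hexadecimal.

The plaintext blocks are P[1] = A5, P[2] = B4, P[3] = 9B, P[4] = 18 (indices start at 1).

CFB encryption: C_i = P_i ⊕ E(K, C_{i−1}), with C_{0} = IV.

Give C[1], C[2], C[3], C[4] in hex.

C[1]: E(K, 03) = 08; A5 ⊕ 08 = AD.
C[2]: E(K, AD) = 5E; B4 ⊕ 5E = EA.
C[3]: E(K, EA) = 21; 9B ⊕ 21 = BA.
C[4]: E(K, BA) = 51; 18 ⊕ 51 = 49.

C[1] = AD, C[2] = EA, C[3] = BA, C[4] = 49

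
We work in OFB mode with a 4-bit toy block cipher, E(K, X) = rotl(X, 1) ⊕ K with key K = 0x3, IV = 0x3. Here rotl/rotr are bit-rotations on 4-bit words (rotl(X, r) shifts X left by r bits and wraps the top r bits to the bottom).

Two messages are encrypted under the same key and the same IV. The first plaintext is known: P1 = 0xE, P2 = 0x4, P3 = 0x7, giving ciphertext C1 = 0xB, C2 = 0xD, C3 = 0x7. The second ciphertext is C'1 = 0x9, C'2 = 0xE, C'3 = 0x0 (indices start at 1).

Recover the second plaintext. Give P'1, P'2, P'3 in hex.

P'1 = 0xC, P'2 = 0x7, P'3 = 0x0

In OFB with a reused IV, both messages share the same keystream S_i, so C_i ⊕ C'_i = P_i ⊕ P'_i and thus P'_i = P_i ⊕ C_i ⊕ C'_i.
P'1: 0xE ⊕ 0xB ⊕ 0x9 = 0xC.
P'2: 0x4 ⊕ 0xD ⊕ 0xE = 0x7.
P'3: 0x7 ⊕ 0x7 ⊕ 0x0 = 0x0.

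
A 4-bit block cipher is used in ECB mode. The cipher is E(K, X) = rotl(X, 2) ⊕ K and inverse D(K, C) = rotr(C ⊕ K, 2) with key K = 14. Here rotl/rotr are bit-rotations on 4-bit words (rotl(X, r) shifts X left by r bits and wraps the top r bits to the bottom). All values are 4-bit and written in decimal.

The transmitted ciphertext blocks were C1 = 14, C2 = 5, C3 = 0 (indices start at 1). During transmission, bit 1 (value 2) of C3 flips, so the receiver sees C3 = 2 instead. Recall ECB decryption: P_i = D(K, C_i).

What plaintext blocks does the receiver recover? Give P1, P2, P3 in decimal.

Only C3 changed, to 2. In ECB, a change in C_i affects only P_i. Decrypting the received ciphertext:
P1: D(K, 14) = 0.
P2: D(K, 5) = 14.
P3: D(K, 2) = 3.
Blocks that differ from the original plaintext: P3.

P1 = 0, P2 = 14, P3 = 3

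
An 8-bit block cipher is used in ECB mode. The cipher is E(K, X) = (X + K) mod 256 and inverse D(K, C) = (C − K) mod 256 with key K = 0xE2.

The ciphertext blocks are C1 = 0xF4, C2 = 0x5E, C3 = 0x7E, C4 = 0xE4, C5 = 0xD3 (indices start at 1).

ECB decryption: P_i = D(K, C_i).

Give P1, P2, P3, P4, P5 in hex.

P1 = 0x12, P2 = 0x7C, P3 = 0x9C, P4 = 0x02, P5 = 0xF1

P1: D(K, 0xF4) = 0x12.
P2: D(K, 0x5E) = 0x7C.
P3: D(K, 0x7E) = 0x9C.
P4: D(K, 0xE4) = 0x02.
P5: D(K, 0xD3) = 0xF1.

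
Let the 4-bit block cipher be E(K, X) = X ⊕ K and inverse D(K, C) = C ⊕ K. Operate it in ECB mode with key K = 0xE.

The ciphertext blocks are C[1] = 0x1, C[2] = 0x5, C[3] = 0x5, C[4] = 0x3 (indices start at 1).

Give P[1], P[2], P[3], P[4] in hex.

ECB decryption: P_i = D(K, C_i).
P[1]: D(K, 0x1) = 0xF.
P[2]: D(K, 0x5) = 0xB.
P[3]: D(K, 0x5) = 0xB.
P[4]: D(K, 0x3) = 0xD.

P[1] = 0xF, P[2] = 0xB, P[3] = 0xB, P[4] = 0xD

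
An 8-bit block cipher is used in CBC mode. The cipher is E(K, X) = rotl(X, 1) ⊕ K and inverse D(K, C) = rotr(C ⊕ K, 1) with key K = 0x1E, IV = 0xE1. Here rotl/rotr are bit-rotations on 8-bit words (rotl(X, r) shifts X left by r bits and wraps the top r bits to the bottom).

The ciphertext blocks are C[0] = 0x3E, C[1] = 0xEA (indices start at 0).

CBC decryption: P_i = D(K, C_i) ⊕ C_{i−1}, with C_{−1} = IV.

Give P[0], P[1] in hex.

P[0] = 0xF1, P[1] = 0x44

P[0]: D(K, 0x3E) = 0x10; 0x10 ⊕ 0xE1 = 0xF1.
P[1]: D(K, 0xEA) = 0x7A; 0x7A ⊕ 0x3E = 0x44.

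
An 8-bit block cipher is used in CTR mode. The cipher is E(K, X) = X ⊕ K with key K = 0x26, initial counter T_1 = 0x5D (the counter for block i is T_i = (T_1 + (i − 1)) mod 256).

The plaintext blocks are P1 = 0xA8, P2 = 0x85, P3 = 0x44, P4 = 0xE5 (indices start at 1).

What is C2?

C2 = 0xFD

CTR encryption: S_i = E(K, T_i) where T_i is the counter for block i; C_i = P_i ⊕ S_i.
C1: T = 0x5D, S = E(K, T) = 0x7B; 0xA8 ⊕ 0x7B = 0xD3.
C2: T = 0x5E, S = E(K, T) = 0x78; 0x85 ⊕ 0x78 = 0xFD.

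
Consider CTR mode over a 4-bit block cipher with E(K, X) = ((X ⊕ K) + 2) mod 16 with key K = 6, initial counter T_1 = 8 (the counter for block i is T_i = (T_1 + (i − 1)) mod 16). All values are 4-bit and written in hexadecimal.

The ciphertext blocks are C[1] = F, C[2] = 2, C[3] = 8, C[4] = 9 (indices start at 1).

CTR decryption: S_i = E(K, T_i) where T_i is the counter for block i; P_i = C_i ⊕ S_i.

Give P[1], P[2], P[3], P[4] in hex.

P[1] = F, P[2] = 3, P[3] = 6, P[4] = 6

P[1]: T = 8, S = E(K, T) = 0; F ⊕ 0 = F.
P[2]: T = 9, S = E(K, T) = 1; 2 ⊕ 1 = 3.
P[3]: T = A, S = E(K, T) = E; 8 ⊕ E = 6.
P[4]: T = B, S = E(K, T) = F; 9 ⊕ F = 6.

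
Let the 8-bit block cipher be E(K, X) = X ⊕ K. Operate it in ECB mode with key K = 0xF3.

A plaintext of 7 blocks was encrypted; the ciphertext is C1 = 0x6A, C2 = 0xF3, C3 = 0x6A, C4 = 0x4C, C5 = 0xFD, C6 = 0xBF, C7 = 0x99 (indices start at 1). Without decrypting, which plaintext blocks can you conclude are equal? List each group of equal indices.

ECB encrypts each block independently with the same key, so equal ciphertext blocks imply equal plaintext blocks.
C1 = C3 = 0x6A, so P1 = P3.

P1 = P3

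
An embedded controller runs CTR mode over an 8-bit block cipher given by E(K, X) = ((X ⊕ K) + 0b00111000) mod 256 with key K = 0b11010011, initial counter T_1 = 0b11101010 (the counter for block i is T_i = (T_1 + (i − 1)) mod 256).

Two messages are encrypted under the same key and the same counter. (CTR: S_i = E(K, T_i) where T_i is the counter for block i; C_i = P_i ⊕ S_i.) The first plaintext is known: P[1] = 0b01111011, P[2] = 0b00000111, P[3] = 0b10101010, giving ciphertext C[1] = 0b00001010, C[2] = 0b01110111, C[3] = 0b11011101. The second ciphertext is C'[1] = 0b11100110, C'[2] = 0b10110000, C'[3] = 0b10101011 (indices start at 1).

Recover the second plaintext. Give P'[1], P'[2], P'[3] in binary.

In CTR with a reused counter, both messages share the same keystream S_i, so C_i ⊕ C'_i = P_i ⊕ P'_i and thus P'_i = P_i ⊕ C_i ⊕ C'_i.
P'[1]: 0b01111011 ⊕ 0b00001010 ⊕ 0b11100110 = 0b10010111.
P'[2]: 0b00000111 ⊕ 0b01110111 ⊕ 0b10110000 = 0b11000000.
P'[3]: 0b10101010 ⊕ 0b11011101 ⊕ 0b10101011 = 0b11011100.

P'[1] = 0b10010111, P'[2] = 0b11000000, P'[3] = 0b11011100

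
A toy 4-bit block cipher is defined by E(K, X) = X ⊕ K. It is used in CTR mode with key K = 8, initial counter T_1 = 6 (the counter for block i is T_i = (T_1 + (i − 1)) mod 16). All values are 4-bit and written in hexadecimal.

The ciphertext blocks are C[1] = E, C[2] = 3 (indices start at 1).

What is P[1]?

CTR decryption: S_i = E(K, T_i) where T_i is the counter for block i; P_i = C_i ⊕ S_i.
P[1]: T = 6, S = E(K, T) = E; E ⊕ E = 0.

P[1] = 0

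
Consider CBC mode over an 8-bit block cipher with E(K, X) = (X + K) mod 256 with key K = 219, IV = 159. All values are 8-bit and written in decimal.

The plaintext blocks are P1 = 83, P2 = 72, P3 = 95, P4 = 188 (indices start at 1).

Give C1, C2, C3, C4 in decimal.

C1 = 167, C2 = 202, C3 = 112, C4 = 167

CBC encryption: C_i = E(K, P_i ⊕ C_{i−1}), with C_{0} = IV.
C1: P1 ⊕ 159 = 204; E(K, 204) = 167.
C2: P2 ⊕ 167 = 239; E(K, 239) = 202.
C3: P3 ⊕ 202 = 149; E(K, 149) = 112.
C4: P4 ⊕ 112 = 204; E(K, 204) = 167.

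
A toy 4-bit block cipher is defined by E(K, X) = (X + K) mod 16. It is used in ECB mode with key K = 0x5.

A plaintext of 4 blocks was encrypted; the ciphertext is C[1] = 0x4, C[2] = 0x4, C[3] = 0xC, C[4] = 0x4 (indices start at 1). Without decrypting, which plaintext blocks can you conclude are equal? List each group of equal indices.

ECB encrypts each block independently with the same key, so equal ciphertext blocks imply equal plaintext blocks.
C[1] = C[2] = C[4] = 0x4, so P[1] = P[2] = P[4].

P[1] = P[2] = P[4]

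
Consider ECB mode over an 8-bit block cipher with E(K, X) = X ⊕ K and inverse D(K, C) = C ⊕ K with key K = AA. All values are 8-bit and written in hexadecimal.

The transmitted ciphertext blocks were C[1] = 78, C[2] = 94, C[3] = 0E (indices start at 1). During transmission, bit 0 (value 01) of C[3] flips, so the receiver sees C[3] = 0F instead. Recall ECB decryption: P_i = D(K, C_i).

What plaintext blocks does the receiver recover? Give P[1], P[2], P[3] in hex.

P[1] = D2, P[2] = 3E, P[3] = A5

Only C[3] changed, to 0F. In ECB, a change in C_i affects only P_i. Decrypting the received ciphertext:
P[1]: D(K, 78) = D2.
P[2]: D(K, 94) = 3E.
P[3]: D(K, 0F) = A5.
Blocks that differ from the original plaintext: P[3].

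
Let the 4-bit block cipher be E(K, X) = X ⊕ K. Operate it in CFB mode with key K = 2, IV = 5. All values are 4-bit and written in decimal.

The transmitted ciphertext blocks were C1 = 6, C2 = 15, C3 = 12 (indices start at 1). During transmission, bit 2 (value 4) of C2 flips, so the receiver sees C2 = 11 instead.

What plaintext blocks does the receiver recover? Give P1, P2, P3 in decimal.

CFB decryption: P_i = C_i ⊕ E(K, C_{i−1}), with C_{0} = IV.
Only C2 changed, to 11. In CFB, a change in C_i flips the same bit in P_i and garbles P_{i+1}. Decrypting the received ciphertext:
P1: E(K, 5) = 7; 6 ⊕ 7 = 1.
P2: E(K, 6) = 4; 11 ⊕ 4 = 15.
P3: E(K, 11) = 9; 12 ⊕ 9 = 5.
Blocks that differ from the original plaintext: P2, P3.

P1 = 1, P2 = 15, P3 = 5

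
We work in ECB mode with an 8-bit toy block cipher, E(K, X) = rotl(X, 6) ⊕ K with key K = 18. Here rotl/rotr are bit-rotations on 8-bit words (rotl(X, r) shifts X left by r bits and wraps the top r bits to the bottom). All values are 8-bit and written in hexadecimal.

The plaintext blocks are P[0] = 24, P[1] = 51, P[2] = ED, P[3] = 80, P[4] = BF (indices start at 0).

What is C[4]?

ECB encryption: C_i = E(K, P_i).
C[4]: E(K, BF) = F7.

C[4] = F7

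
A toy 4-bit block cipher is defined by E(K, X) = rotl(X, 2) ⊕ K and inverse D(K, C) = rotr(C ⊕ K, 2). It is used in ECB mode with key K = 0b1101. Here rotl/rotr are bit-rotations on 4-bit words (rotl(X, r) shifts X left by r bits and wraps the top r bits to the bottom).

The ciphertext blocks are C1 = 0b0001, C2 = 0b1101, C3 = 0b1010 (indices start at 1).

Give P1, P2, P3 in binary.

ECB decryption: P_i = D(K, C_i).
P1: D(K, 0b0001) = 0b0011.
P2: D(K, 0b1101) = 0b0000.
P3: D(K, 0b1010) = 0b1101.

P1 = 0b0011, P2 = 0b0000, P3 = 0b1101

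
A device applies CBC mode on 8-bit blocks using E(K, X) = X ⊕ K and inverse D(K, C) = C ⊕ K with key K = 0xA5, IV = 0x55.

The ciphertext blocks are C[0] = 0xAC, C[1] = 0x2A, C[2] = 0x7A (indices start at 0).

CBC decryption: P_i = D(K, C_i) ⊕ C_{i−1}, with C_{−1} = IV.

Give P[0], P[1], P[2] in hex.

P[0]: D(K, 0xAC) = 0x09; 0x09 ⊕ 0x55 = 0x5C.
P[1]: D(K, 0x2A) = 0x8F; 0x8F ⊕ 0xAC = 0x23.
P[2]: D(K, 0x7A) = 0xDF; 0xDF ⊕ 0x2A = 0xF5.

P[0] = 0x5C, P[1] = 0x23, P[2] = 0xF5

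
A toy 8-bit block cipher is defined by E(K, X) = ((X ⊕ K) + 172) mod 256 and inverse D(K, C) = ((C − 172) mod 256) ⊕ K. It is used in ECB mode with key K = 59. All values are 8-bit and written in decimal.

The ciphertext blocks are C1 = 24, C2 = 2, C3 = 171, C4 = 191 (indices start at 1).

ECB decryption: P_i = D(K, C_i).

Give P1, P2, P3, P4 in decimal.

P1 = 87, P2 = 109, P3 = 196, P4 = 40

P1: D(K, 24) = 87.
P2: D(K, 2) = 109.
P3: D(K, 171) = 196.
P4: D(K, 191) = 40.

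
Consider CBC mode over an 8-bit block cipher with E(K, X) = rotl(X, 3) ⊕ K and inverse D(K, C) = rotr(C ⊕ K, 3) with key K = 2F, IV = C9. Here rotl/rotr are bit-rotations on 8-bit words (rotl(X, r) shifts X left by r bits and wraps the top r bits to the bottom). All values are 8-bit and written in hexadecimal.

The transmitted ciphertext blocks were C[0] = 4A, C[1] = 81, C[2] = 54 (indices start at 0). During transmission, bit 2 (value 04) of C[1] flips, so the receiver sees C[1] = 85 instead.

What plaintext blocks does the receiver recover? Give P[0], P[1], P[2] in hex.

CBC decryption: P_i = D(K, C_i) ⊕ C_{i−1}, with C_{−1} = IV.
Only C[1] changed, to 85. In CBC, a change in C_i garbles P_i and flips the same bit in P_{i+1}. Decrypting the received ciphertext:
P[0]: D(K, 4A) = AC; AC ⊕ C9 = 65.
P[1]: D(K, 85) = 55; 55 ⊕ 4A = 1F.
P[2]: D(K, 54) = 6F; 6F ⊕ 85 = EA.
Blocks that differ from the original plaintext: P[1], P[2].

P[0] = 65, P[1] = 1F, P[2] = EA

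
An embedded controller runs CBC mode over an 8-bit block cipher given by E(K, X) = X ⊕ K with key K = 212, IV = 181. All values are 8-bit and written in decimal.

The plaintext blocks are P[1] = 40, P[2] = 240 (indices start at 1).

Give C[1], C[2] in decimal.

CBC encryption: C_i = E(K, P_i ⊕ C_{i−1}), with C_{0} = IV.
C[1]: P[1] ⊕ 181 = 157; E(K, 157) = 73.
C[2]: P[2] ⊕ 73 = 185; E(K, 185) = 109.

C[1] = 73, C[2] = 109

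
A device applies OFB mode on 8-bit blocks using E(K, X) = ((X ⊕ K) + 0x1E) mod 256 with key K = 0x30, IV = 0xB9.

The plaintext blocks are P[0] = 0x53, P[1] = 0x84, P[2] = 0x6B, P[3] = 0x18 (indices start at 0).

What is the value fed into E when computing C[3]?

0xA3

OFB encryption: S_i = E(K, S_{i−1}) with S_{−1} = IV; C_i = P_i ⊕ S_i.
C[0]: S = E(K, 0xB9) = 0xA7; 0x53 ⊕ 0xA7 = 0xF4.
C[1]: S = E(K, 0xA7) = 0xB5; 0x84 ⊕ 0xB5 = 0x31.
C[2]: S = E(K, 0xB5) = 0xA3; 0x6B ⊕ 0xA3 = 0xC8.
C[3]: S = E(K, 0xA3) = 0xB1; 0x18 ⊕ 0xB1 = 0xA9.
So the input to E for block [3] is 0xA3.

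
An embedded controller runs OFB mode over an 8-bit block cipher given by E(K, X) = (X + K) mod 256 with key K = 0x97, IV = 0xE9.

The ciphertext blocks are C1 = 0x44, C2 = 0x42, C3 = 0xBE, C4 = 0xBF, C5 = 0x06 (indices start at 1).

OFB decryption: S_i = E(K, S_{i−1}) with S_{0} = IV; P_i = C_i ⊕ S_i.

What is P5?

P5 = 0xDA

P1: S = E(K, 0xE9) = 0x80; 0x44 ⊕ 0x80 = 0xC4.
P2: S = E(K, 0x80) = 0x17; 0x42 ⊕ 0x17 = 0x55.
P3: S = E(K, 0x17) = 0xAE; 0xBE ⊕ 0xAE = 0x10.
P4: S = E(K, 0xAE) = 0x45; 0xBF ⊕ 0x45 = 0xFA.
P5: S = E(K, 0x45) = 0xDC; 0x06 ⊕ 0xDC = 0xDA.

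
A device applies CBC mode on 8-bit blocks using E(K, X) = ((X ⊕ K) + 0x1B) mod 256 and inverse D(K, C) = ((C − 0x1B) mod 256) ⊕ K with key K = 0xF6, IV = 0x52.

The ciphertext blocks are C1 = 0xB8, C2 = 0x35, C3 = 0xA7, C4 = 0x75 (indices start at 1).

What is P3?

CBC decryption: P_i = D(K, C_i) ⊕ C_{i−1}, with C_{0} = IV.
P3: D(K, 0xA7) = 0x7A; 0x7A ⊕ 0x35 = 0x4F.

P3 = 0x4F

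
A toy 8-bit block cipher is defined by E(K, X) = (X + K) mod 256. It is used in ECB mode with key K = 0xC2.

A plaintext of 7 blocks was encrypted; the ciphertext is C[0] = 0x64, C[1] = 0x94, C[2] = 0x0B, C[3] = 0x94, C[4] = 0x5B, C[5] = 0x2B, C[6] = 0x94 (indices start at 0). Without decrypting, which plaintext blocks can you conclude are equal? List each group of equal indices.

P[1] = P[3] = P[6]

ECB encrypts each block independently with the same key, so equal ciphertext blocks imply equal plaintext blocks.
C[1] = C[3] = C[6] = 0x94, so P[1] = P[3] = P[6].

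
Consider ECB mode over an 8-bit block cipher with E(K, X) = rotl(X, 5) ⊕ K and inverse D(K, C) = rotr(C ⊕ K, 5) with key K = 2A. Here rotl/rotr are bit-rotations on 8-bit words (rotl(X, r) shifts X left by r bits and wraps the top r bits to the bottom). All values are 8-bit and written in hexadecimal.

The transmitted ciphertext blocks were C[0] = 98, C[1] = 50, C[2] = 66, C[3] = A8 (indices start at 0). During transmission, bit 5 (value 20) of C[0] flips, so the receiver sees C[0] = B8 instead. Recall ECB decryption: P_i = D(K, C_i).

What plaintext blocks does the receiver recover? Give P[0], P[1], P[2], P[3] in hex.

P[0] = 94, P[1] = D3, P[2] = 62, P[3] = 14

Only C[0] changed, to B8. In ECB, a change in C_i affects only P_i. Decrypting the received ciphertext:
P[0]: D(K, B8) = 94.
P[1]: D(K, 50) = D3.
P[2]: D(K, 66) = 62.
P[3]: D(K, A8) = 14.
Blocks that differ from the original plaintext: P[0].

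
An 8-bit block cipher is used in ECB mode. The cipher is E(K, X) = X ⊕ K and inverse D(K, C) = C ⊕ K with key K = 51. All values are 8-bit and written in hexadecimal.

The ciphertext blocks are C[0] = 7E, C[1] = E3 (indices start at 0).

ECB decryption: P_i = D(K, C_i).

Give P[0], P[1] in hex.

P[0] = 2F, P[1] = B2

P[0]: D(K, 7E) = 2F.
P[1]: D(K, E3) = B2.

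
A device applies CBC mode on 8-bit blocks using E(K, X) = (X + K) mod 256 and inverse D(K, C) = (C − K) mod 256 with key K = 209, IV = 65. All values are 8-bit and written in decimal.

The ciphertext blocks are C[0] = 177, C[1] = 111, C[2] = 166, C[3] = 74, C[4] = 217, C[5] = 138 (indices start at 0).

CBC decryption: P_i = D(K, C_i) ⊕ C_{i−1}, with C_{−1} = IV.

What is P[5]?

P[5] = 96

P[5]: D(K, 138) = 185; 185 ⊕ 217 = 96.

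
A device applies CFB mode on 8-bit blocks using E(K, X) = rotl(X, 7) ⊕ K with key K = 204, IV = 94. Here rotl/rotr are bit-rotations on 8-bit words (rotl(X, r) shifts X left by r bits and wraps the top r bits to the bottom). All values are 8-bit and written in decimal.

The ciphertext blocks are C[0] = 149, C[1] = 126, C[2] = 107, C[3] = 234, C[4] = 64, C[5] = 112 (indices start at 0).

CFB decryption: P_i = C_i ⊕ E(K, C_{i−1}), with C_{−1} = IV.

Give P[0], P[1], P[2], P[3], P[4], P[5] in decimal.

P[0]: E(K, 94) = 227; 149 ⊕ 227 = 118.
P[1]: E(K, 149) = 6; 126 ⊕ 6 = 120.
P[2]: E(K, 126) = 243; 107 ⊕ 243 = 152.
P[3]: E(K, 107) = 121; 234 ⊕ 121 = 147.
P[4]: E(K, 234) = 185; 64 ⊕ 185 = 249.
P[5]: E(K, 64) = 236; 112 ⊕ 236 = 156.

P[0] = 118, P[1] = 120, P[2] = 152, P[3] = 147, P[4] = 249, P[5] = 156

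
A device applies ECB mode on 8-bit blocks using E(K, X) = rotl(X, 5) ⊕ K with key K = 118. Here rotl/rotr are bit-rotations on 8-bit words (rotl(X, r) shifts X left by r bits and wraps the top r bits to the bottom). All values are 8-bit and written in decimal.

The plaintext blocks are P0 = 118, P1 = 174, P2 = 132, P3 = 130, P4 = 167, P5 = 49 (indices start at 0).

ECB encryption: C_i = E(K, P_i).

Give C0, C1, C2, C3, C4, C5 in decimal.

C0: E(K, 118) = 184.
C1: E(K, 174) = 163.
C2: E(K, 132) = 230.
C3: E(K, 130) = 38.
C4: E(K, 167) = 130.
C5: E(K, 49) = 80.

C0 = 184, C1 = 163, C2 = 230, C3 = 38, C4 = 130, C5 = 80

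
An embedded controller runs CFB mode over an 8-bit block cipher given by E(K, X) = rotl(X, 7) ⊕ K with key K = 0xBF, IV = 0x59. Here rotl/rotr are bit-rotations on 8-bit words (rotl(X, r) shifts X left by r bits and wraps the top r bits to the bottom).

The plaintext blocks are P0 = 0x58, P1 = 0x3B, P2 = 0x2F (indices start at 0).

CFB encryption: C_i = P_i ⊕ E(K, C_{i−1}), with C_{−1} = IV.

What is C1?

C0: E(K, 0x59) = 0x13; 0x58 ⊕ 0x13 = 0x4B.
C1: E(K, 0x4B) = 0x1A; 0x3B ⊕ 0x1A = 0x21.

C1 = 0x21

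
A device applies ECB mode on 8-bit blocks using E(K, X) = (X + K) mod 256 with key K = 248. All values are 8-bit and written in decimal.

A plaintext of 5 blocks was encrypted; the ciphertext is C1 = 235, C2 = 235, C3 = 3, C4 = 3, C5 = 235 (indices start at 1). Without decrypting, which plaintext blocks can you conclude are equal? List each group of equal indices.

P1 = P2 = P5; P3 = P4

ECB encrypts each block independently with the same key, so equal ciphertext blocks imply equal plaintext blocks.
C1 = C2 = C5 = 235, so P1 = P2 = P5.
C3 = C4 = 3, so P3 = P4.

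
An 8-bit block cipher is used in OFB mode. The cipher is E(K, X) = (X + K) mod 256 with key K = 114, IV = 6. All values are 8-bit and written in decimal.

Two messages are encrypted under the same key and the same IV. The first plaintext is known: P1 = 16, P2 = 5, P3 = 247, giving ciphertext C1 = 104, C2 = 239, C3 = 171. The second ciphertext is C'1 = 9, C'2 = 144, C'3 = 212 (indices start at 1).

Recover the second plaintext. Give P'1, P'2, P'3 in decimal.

P'1 = 113, P'2 = 122, P'3 = 136

In OFB with a reused IV, both messages share the same keystream S_i, so C_i ⊕ C'_i = P_i ⊕ P'_i and thus P'_i = P_i ⊕ C_i ⊕ C'_i.
P'1: 16 ⊕ 104 ⊕ 9 = 113.
P'2: 5 ⊕ 239 ⊕ 144 = 122.
P'3: 247 ⊕ 171 ⊕ 212 = 136.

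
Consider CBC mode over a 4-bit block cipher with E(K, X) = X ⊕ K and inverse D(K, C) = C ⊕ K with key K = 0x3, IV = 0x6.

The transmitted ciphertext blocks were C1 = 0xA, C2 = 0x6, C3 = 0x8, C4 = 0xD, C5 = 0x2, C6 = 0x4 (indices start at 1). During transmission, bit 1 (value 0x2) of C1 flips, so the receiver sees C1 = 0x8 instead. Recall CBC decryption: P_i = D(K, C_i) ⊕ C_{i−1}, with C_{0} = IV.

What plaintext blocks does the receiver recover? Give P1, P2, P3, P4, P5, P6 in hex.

P1 = 0xD, P2 = 0xD, P3 = 0xD, P4 = 0x6, P5 = 0xC, P6 = 0x5

Only C1 changed, to 0x8. In CBC, a change in C_i garbles P_i and flips the same bit in P_{i+1}. Decrypting the received ciphertext:
P1: D(K, 0x8) = 0xB; 0xB ⊕ 0x6 = 0xD.
P2: D(K, 0x6) = 0x5; 0x5 ⊕ 0x8 = 0xD.
P3: D(K, 0x8) = 0xB; 0xB ⊕ 0x6 = 0xD.
P4: D(K, 0xD) = 0xE; 0xE ⊕ 0x8 = 0x6.
P5: D(K, 0x2) = 0x1; 0x1 ⊕ 0xD = 0xC.
P6: D(K, 0x4) = 0x7; 0x7 ⊕ 0x2 = 0x5.
Blocks that differ from the original plaintext: P1, P2.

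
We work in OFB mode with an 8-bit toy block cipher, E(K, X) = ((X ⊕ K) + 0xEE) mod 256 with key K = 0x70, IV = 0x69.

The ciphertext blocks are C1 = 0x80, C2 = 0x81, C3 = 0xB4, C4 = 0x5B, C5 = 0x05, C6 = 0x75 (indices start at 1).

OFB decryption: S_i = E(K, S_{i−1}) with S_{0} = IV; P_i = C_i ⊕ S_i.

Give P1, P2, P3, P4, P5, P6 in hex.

P1: S = E(K, 0x69) = 0x07; 0x80 ⊕ 0x07 = 0x87.
P2: S = E(K, 0x07) = 0x65; 0x81 ⊕ 0x65 = 0xE4.
P3: S = E(K, 0x65) = 0x03; 0xB4 ⊕ 0x03 = 0xB7.
P4: S = E(K, 0x03) = 0x61; 0x5B ⊕ 0x61 = 0x3A.
P5: S = E(K, 0x61) = 0xFF; 0x05 ⊕ 0xFF = 0xFA.
P6: S = E(K, 0xFF) = 0x7D; 0x75 ⊕ 0x7D = 0x08.

P1 = 0x87, P2 = 0xE4, P3 = 0xB7, P4 = 0x3A, P5 = 0xFA, P6 = 0x08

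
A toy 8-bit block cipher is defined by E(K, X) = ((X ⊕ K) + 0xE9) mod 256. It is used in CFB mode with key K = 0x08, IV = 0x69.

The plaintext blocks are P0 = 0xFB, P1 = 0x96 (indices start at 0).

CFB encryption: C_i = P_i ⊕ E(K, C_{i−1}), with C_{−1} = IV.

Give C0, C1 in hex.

C0: E(K, 0x69) = 0x4A; 0xFB ⊕ 0x4A = 0xB1.
C1: E(K, 0xB1) = 0xA2; 0x96 ⊕ 0xA2 = 0x34.

C0 = 0xB1, C1 = 0x34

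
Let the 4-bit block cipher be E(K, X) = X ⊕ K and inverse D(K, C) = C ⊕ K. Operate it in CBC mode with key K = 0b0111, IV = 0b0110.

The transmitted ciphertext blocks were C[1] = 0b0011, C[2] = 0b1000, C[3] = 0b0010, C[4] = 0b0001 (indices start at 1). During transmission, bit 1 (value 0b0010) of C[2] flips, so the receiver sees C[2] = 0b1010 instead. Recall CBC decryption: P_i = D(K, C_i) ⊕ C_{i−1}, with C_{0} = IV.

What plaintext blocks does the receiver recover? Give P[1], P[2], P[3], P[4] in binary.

Only C[2] changed, to 0b1010. In CBC, a change in C_i garbles P_i and flips the same bit in P_{i+1}. Decrypting the received ciphertext:
P[1]: D(K, 0b0011) = 0b0100; 0b0100 ⊕ 0b0110 = 0b0010.
P[2]: D(K, 0b1010) = 0b1101; 0b1101 ⊕ 0b0011 = 0b1110.
P[3]: D(K, 0b0010) = 0b0101; 0b0101 ⊕ 0b1010 = 0b1111.
P[4]: D(K, 0b0001) = 0b0110; 0b0110 ⊕ 0b0010 = 0b0100.
Blocks that differ from the original plaintext: P[2], P[3].

P[1] = 0b0010, P[2] = 0b1110, P[3] = 0b1111, P[4] = 0b0100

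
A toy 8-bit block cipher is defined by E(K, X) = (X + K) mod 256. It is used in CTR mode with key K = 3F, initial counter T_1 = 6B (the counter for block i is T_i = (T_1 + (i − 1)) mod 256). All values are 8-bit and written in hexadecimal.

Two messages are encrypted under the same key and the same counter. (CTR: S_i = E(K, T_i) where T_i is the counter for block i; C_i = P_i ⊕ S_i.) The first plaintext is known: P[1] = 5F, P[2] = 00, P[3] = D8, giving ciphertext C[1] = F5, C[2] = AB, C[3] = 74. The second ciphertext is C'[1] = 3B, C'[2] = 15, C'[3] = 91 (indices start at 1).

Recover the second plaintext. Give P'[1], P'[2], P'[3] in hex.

In CTR with a reused counter, both messages share the same keystream S_i, so C_i ⊕ C'_i = P_i ⊕ P'_i and thus P'_i = P_i ⊕ C_i ⊕ C'_i.
P'[1]: 5F ⊕ F5 ⊕ 3B = 91.
P'[2]: 00 ⊕ AB ⊕ 15 = BE.
P'[3]: D8 ⊕ 74 ⊕ 91 = 3D.

P'[1] = 91, P'[2] = BE, P'[3] = 3D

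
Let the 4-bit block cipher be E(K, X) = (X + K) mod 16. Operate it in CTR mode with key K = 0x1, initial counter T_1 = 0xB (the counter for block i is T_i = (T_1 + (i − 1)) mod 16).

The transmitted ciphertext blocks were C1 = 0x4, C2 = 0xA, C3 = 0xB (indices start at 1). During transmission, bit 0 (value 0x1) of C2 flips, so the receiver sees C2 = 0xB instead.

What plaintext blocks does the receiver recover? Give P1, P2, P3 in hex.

P1 = 0x8, P2 = 0x6, P3 = 0x5

CTR decryption: S_i = E(K, T_i) where T_i is the counter for block i; P_i = C_i ⊕ S_i.
Only C2 changed, to 0xB. In CTR, a change in C_i flips the same bit in P_i only; the keystream is unaffected. Decrypting the received ciphertext:
P1: T = 0xB, S = E(K, T) = 0xC; 0x4 ⊕ 0xC = 0x8.
P2: T = 0xC, S = E(K, T) = 0xD; 0xB ⊕ 0xD = 0x6.
P3: T = 0xD, S = E(K, T) = 0xE; 0xB ⊕ 0xE = 0x5.
Blocks that differ from the original plaintext: P2.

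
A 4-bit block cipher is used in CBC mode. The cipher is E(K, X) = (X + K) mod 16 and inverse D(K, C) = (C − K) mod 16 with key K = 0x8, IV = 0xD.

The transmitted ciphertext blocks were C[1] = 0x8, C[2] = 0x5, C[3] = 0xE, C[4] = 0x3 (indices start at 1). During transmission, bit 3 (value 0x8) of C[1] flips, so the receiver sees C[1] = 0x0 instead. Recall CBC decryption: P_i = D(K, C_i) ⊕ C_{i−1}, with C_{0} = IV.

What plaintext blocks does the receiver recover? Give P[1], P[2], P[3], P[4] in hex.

Only C[1] changed, to 0x0. In CBC, a change in C_i garbles P_i and flips the same bit in P_{i+1}. Decrypting the received ciphertext:
P[1]: D(K, 0x0) = 0x8; 0x8 ⊕ 0xD = 0x5.
P[2]: D(K, 0x5) = 0xD; 0xD ⊕ 0x0 = 0xD.
P[3]: D(K, 0xE) = 0x6; 0x6 ⊕ 0x5 = 0x3.
P[4]: D(K, 0x3) = 0xB; 0xB ⊕ 0xE = 0x5.
Blocks that differ from the original plaintext: P[1], P[2].

P[1] = 0x5, P[2] = 0xD, P[3] = 0x3, P[4] = 0x5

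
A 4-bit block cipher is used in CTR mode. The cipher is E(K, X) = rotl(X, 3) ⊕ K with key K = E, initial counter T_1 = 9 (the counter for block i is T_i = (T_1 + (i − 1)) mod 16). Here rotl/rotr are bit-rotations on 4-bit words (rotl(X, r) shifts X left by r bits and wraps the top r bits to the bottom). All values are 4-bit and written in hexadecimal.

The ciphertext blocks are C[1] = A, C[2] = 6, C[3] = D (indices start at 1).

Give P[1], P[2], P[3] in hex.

CTR decryption: S_i = E(K, T_i) where T_i is the counter for block i; P_i = C_i ⊕ S_i.
P[1]: T = 9, S = E(K, T) = 2; A ⊕ 2 = 8.
P[2]: T = A, S = E(K, T) = B; 6 ⊕ B = D.
P[3]: T = B, S = E(K, T) = 3; D ⊕ 3 = E.

P[1] = 8, P[2] = D, P[3] = E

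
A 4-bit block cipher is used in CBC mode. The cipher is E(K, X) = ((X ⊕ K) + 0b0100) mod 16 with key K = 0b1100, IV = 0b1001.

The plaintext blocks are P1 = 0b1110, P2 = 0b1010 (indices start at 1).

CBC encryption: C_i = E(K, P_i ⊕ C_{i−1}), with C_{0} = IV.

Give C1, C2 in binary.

C1: P1 ⊕ 0b1001 = 0b0111; E(K, 0b0111) = 0b1111.
C2: P2 ⊕ 0b1111 = 0b0101; E(K, 0b0101) = 0b1101.

C1 = 0b1111, C2 = 0b1101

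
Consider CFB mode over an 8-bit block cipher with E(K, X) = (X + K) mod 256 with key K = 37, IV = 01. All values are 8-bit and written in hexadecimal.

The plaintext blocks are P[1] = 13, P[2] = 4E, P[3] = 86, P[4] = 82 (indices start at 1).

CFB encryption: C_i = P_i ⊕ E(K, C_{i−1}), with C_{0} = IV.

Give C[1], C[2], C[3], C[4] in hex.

C[1]: E(K, 01) = 38; 13 ⊕ 38 = 2B.
C[2]: E(K, 2B) = 62; 4E ⊕ 62 = 2C.
C[3]: E(K, 2C) = 63; 86 ⊕ 63 = E5.
C[4]: E(K, E5) = 1C; 82 ⊕ 1C = 9E.

C[1] = 2B, C[2] = 2C, C[3] = E5, C[4] = 9E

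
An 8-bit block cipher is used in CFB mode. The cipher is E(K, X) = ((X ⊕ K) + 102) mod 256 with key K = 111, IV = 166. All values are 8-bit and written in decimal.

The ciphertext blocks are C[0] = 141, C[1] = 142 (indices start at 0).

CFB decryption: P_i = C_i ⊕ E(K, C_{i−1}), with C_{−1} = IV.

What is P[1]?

P[1]: E(K, 141) = 72; 142 ⊕ 72 = 198.

P[1] = 198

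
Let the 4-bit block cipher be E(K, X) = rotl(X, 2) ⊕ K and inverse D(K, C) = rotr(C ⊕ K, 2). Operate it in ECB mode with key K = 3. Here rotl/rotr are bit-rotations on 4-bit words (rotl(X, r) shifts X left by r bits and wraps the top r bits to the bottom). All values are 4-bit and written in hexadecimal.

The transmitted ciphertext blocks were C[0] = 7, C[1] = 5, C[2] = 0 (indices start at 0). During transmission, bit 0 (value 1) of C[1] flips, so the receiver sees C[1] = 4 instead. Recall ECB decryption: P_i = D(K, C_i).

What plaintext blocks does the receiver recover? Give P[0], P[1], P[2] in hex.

P[0] = 1, P[1] = D, P[2] = C

Only C[1] changed, to 4. In ECB, a change in C_i affects only P_i. Decrypting the received ciphertext:
P[0]: D(K, 7) = 1.
P[1]: D(K, 4) = D.
P[2]: D(K, 0) = C.
Blocks that differ from the original plaintext: P[1].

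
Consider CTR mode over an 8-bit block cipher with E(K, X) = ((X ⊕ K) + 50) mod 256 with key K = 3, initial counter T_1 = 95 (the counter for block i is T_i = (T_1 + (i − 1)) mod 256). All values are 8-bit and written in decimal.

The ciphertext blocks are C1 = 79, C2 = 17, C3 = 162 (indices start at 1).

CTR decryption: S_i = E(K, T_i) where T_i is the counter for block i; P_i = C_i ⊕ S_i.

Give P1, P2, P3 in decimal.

P1: T = 95, S = E(K, T) = 142; 79 ⊕ 142 = 193.
P2: T = 96, S = E(K, T) = 149; 17 ⊕ 149 = 132.
P3: T = 97, S = E(K, T) = 148; 162 ⊕ 148 = 54.

P1 = 193, P2 = 132, P3 = 54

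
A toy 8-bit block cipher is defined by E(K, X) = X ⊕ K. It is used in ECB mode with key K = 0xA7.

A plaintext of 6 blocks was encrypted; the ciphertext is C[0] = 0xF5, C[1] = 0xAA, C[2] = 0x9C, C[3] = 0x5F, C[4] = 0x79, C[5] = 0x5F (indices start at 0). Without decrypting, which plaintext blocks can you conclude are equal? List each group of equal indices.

P[3] = P[5]

ECB encrypts each block independently with the same key, so equal ciphertext blocks imply equal plaintext blocks.
C[3] = C[5] = 0x5F, so P[3] = P[5].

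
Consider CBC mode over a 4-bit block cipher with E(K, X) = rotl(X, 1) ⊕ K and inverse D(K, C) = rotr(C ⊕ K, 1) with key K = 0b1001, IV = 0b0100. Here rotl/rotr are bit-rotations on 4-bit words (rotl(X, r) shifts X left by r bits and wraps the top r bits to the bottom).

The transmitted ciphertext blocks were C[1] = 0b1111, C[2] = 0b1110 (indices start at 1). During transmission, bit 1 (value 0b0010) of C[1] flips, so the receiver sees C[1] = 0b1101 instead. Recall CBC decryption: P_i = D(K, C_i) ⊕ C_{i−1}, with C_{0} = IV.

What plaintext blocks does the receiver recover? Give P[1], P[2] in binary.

P[1] = 0b0110, P[2] = 0b0110

Only C[1] changed, to 0b1101. In CBC, a change in C_i garbles P_i and flips the same bit in P_{i+1}. Decrypting the received ciphertext:
P[1]: D(K, 0b1101) = 0b0010; 0b0010 ⊕ 0b0100 = 0b0110.
P[2]: D(K, 0b1110) = 0b1011; 0b1011 ⊕ 0b1101 = 0b0110.
Blocks that differ from the original plaintext: P[1], P[2].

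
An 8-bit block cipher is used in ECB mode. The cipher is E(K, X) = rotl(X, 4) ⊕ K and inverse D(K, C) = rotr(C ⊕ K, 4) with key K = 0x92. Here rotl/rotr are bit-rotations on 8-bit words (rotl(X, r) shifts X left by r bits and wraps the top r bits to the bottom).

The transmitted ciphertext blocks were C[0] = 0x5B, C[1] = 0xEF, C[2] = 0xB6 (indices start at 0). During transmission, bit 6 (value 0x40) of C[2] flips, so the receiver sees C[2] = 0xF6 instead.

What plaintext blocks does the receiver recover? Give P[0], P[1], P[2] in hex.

P[0] = 0x9C, P[1] = 0xD7, P[2] = 0x46

ECB decryption: P_i = D(K, C_i).
Only C[2] changed, to 0xF6. In ECB, a change in C_i affects only P_i. Decrypting the received ciphertext:
P[0]: D(K, 0x5B) = 0x9C.
P[1]: D(K, 0xEF) = 0xD7.
P[2]: D(K, 0xF6) = 0x46.
Blocks that differ from the original plaintext: P[2].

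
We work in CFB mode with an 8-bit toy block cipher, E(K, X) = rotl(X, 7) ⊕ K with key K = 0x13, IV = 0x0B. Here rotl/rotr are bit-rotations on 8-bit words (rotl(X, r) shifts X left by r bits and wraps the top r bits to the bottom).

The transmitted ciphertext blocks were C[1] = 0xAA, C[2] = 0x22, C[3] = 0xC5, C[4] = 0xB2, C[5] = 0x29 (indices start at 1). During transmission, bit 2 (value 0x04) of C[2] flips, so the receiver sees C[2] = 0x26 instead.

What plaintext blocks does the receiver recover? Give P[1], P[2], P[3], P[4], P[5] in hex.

P[1] = 0x3C, P[2] = 0x60, P[3] = 0xC5, P[4] = 0x43, P[5] = 0x63

CFB decryption: P_i = C_i ⊕ E(K, C_{i−1}), with C_{0} = IV.
Only C[2] changed, to 0x26. In CFB, a change in C_i flips the same bit in P_i and garbles P_{i+1}. Decrypting the received ciphertext:
P[1]: E(K, 0x0B) = 0x96; 0xAA ⊕ 0x96 = 0x3C.
P[2]: E(K, 0xAA) = 0x46; 0x26 ⊕ 0x46 = 0x60.
P[3]: E(K, 0x26) = 0x00; 0xC5 ⊕ 0x00 = 0xC5.
P[4]: E(K, 0xC5) = 0xF1; 0xB2 ⊕ 0xF1 = 0x43.
P[5]: E(K, 0xB2) = 0x4A; 0x29 ⊕ 0x4A = 0x63.
Blocks that differ from the original plaintext: P[2], P[3].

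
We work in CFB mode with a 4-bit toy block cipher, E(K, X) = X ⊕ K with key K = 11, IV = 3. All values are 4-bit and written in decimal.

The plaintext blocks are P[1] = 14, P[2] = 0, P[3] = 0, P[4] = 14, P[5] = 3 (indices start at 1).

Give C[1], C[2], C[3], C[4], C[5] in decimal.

CFB encryption: C_i = P_i ⊕ E(K, C_{i−1}), with C_{0} = IV.
C[1]: E(K, 3) = 8; 14 ⊕ 8 = 6.
C[2]: E(K, 6) = 13; 0 ⊕ 13 = 13.
C[3]: E(K, 13) = 6; 0 ⊕ 6 = 6.
C[4]: E(K, 6) = 13; 14 ⊕ 13 = 3.
C[5]: E(K, 3) = 8; 3 ⊕ 8 = 11.

C[1] = 6, C[2] = 13, C[3] = 6, C[4] = 3, C[5] = 11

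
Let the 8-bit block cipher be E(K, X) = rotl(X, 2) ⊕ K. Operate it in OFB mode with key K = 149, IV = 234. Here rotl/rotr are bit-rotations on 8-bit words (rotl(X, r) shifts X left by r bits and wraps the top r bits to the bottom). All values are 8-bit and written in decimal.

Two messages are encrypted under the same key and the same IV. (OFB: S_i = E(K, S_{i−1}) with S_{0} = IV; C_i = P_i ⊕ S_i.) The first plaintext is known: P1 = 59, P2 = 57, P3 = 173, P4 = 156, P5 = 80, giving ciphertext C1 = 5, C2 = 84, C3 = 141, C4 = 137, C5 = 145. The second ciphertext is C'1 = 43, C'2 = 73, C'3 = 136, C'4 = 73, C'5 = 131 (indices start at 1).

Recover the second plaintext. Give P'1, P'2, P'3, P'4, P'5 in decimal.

In OFB with a reused IV, both messages share the same keystream S_i, so C_i ⊕ C'_i = P_i ⊕ P'_i and thus P'_i = P_i ⊕ C_i ⊕ C'_i.
P'1: 59 ⊕ 5 ⊕ 43 = 21.
P'2: 57 ⊕ 84 ⊕ 73 = 36.
P'3: 173 ⊕ 141 ⊕ 136 = 168.
P'4: 156 ⊕ 137 ⊕ 73 = 92.
P'5: 80 ⊕ 145 ⊕ 131 = 66.

P'1 = 21, P'2 = 36, P'3 = 168, P'4 = 92, P'5 = 66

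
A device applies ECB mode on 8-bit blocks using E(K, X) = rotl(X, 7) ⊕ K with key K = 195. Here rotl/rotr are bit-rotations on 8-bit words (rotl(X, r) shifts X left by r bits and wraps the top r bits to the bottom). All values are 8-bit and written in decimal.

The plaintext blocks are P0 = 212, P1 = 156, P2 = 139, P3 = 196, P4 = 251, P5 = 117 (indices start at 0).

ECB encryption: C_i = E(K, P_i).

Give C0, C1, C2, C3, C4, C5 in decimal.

C0: E(K, 212) = 169.
C1: E(K, 156) = 141.
C2: E(K, 139) = 6.
C3: E(K, 196) = 161.
C4: E(K, 251) = 62.
C5: E(K, 117) = 121.

C0 = 169, C1 = 141, C2 = 6, C3 = 161, C4 = 62, C5 = 121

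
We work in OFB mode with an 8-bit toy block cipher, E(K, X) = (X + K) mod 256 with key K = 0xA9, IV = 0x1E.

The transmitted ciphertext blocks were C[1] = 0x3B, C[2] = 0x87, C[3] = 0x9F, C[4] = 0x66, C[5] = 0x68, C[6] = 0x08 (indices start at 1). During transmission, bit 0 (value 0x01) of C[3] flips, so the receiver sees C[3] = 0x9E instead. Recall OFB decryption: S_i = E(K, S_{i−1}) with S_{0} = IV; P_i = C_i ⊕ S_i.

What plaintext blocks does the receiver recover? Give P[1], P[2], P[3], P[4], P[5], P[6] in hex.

P[1] = 0xFC, P[2] = 0xF7, P[3] = 0x87, P[4] = 0xA4, P[5] = 0x03, P[6] = 0x1C

Only C[3] changed, to 0x9E. In OFB, a change in C_i flips the same bit in P_i only; the keystream is unaffected. Decrypting the received ciphertext:
P[1]: S = E(K, 0x1E) = 0xC7; 0x3B ⊕ 0xC7 = 0xFC.
P[2]: S = E(K, 0xC7) = 0x70; 0x87 ⊕ 0x70 = 0xF7.
P[3]: S = E(K, 0x70) = 0x19; 0x9E ⊕ 0x19 = 0x87.
P[4]: S = E(K, 0x19) = 0xC2; 0x66 ⊕ 0xC2 = 0xA4.
P[5]: S = E(K, 0xC2) = 0x6B; 0x68 ⊕ 0x6B = 0x03.
P[6]: S = E(K, 0x6B) = 0x14; 0x08 ⊕ 0x14 = 0x1C.
Blocks that differ from the original plaintext: P[3].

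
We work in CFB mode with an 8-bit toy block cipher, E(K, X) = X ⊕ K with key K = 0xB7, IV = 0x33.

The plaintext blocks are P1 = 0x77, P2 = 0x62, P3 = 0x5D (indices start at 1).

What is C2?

CFB encryption: C_i = P_i ⊕ E(K, C_{i−1}), with C_{0} = IV.
C1: E(K, 0x33) = 0x84; 0x77 ⊕ 0x84 = 0xF3.
C2: E(K, 0xF3) = 0x44; 0x62 ⊕ 0x44 = 0x26.

C2 = 0x26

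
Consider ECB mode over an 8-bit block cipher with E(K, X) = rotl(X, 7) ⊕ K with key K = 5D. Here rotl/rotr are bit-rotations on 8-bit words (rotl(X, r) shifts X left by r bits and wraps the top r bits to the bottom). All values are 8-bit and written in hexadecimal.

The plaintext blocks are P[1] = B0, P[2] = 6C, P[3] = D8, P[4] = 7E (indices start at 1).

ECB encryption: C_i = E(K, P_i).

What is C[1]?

C[1]: E(K, B0) = 05.

C[1] = 05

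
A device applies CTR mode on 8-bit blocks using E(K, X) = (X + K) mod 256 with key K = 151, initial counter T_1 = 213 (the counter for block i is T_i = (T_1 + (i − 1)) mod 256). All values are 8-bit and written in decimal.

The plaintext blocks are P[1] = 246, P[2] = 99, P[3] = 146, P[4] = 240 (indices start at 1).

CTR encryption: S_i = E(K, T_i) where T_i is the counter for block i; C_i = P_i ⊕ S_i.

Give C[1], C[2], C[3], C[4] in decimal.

C[1] = 154, C[2] = 14, C[3] = 252, C[4] = 159

C[1]: T = 213, S = E(K, T) = 108; 246 ⊕ 108 = 154.
C[2]: T = 214, S = E(K, T) = 109; 99 ⊕ 109 = 14.
C[3]: T = 215, S = E(K, T) = 110; 146 ⊕ 110 = 252.
C[4]: T = 216, S = E(K, T) = 111; 240 ⊕ 111 = 159.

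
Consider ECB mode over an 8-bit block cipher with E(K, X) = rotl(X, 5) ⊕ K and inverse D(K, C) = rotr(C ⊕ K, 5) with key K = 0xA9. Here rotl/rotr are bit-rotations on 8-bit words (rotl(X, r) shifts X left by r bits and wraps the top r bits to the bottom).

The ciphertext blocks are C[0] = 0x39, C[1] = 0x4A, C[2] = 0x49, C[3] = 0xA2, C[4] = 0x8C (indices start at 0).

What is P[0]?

ECB decryption: P_i = D(K, C_i).
P[0]: D(K, 0x39) = 0x84.

P[0] = 0x84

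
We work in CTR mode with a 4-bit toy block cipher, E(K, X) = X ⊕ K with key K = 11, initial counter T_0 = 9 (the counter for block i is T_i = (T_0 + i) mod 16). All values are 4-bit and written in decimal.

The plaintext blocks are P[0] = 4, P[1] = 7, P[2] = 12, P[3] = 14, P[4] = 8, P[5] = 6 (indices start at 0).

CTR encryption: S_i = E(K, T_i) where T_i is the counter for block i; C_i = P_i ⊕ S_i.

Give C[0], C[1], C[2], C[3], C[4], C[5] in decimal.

C[0]: T = 9, S = E(K, T) = 2; 4 ⊕ 2 = 6.
C[1]: T = 10, S = E(K, T) = 1; 7 ⊕ 1 = 6.
C[2]: T = 11, S = E(K, T) = 0; 12 ⊕ 0 = 12.
C[3]: T = 12, S = E(K, T) = 7; 14 ⊕ 7 = 9.
C[4]: T = 13, S = E(K, T) = 6; 8 ⊕ 6 = 14.
C[5]: T = 14, S = E(K, T) = 5; 6 ⊕ 5 = 3.

C[0] = 6, C[1] = 6, C[2] = 12, C[3] = 9, C[4] = 14, C[5] = 3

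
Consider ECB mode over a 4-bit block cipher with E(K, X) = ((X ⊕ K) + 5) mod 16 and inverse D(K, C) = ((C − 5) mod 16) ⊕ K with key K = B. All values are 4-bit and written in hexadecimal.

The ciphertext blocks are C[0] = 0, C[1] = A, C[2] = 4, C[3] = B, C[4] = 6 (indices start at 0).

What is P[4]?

ECB decryption: P_i = D(K, C_i).
P[4]: D(K, 6) = A.

P[4] = A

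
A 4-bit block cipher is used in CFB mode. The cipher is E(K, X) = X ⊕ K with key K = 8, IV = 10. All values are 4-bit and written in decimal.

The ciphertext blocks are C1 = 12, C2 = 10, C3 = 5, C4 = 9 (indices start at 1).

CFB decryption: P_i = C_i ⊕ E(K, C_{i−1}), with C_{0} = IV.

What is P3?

P3 = 7

P3: E(K, 10) = 2; 5 ⊕ 2 = 7.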